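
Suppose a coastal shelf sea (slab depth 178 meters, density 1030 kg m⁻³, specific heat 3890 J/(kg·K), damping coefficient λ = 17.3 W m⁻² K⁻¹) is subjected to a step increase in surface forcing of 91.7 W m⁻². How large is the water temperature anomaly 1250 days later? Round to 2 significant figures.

4.9 K

Areal heat capacity C = ρ c_p D = 1030 × 3890 × 178 = 7.13×10^8 J/(m^2 K).
τ = C / λ = 7.13×10^8 / 17.3 = 4.12×10^7 s.
Equilibrium anomaly ΔT_eq = F / λ = 91.7 / 17.3 = 5.30 K.
t = 1250 days = 1.08×10^8 s, so t/τ = 2.62.
ΔT(t) = ΔT_eq (1 − e^(−t/τ)) = 5.30 × (1 − e^−2.62) = 4.91 K.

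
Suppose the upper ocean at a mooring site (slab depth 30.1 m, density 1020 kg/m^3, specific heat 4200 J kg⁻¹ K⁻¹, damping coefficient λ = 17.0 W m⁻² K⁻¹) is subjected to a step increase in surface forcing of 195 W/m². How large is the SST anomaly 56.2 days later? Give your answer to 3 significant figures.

5.42 K

Areal heat capacity C = ρ c_p D = 1020 × 4200 × 30.1 = 1.29×10^8 J/(m²·K).
τ = C / λ = 1.29×10^8 / 17.0 = 7.59×10^6 s.
Equilibrium anomaly ΔT_eq = F / λ = 195 / 17.0 = 11.5 K.
t = 56.2 days = 4.86×10^6 s, so t/τ = 0.640.
ΔT(t) = ΔT_eq (1 − e^(−t/τ)) = 11.5 × (1 − e^−0.640) = 5.42 K.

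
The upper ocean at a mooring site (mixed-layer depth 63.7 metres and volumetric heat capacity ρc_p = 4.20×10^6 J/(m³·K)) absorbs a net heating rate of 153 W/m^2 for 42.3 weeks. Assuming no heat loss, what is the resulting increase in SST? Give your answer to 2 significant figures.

Areal heat capacity C = ρc_p × D = 4.20×10^6 × 63.7 = 2.68×10^8 J m⁻² K⁻¹.
Net heat input Q = F Δt = 153 × (42.3 weeks × 6.048×10^5 s/week) = 3.91×10^9 J/m².
ΔT = Q / C = 3.91×10^9 / 2.68×10^8 = 14.6 K.

15 K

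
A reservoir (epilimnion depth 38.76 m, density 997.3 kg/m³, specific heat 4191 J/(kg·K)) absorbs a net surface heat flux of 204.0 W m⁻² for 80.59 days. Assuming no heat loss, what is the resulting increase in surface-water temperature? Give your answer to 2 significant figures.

8.8 K

Areal heat capacity C = ρ c_p D = 997.3 × 4191 × 38.76 = 1.62×10^8 J m⁻² K⁻¹.
Net heat input Q = F Δt = 204.0 × (80.59 days × 86400 s/day) = 1.42×10^9 J/m².
ΔT = Q / C = 1.42×10^9 / 1.62×10^8 = 8.77 K.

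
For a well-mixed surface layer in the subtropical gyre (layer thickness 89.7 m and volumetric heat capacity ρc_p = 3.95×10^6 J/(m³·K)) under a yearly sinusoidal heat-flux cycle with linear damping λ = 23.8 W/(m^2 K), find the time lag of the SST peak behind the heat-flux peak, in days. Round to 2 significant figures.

72 days

Areal heat capacity C = ρc_p × D = 3.95×10^6 × 89.7 = 3.54×10^8 J/(m^2 K).
ω = 2π / 3.15×10^7 s = 1.99×10^-7 s⁻¹.
Phase lag φ = arctan(Cω/λ) = arctan(70.6/23.8) = 1.25 rad.
Time lag = φ / ω = 1.25 / 1.99×10^-7 = 6.25×10^6 s = 72.4 days.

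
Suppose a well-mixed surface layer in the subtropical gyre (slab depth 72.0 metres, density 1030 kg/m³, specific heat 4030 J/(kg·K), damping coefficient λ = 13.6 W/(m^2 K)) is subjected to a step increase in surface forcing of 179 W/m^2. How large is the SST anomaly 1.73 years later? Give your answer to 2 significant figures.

Areal heat capacity C = ρ c_p D = 1030 × 4030 × 72.0 = 2.99×10^8 J/(m^2 K).
τ = C / λ = 2.99×10^8 / 13.6 = 2.20×10^7 s.
Equilibrium anomaly ΔT_eq = F / λ = 179 / 13.6 = 13.2 K.
t = 1.73 years = 5.46×10^7 s, so t/τ = 2.48.
ΔT(t) = ΔT_eq (1 − e^(−t/τ)) = 13.2 × (1 − e^−2.48) = 12.1 K.

12 K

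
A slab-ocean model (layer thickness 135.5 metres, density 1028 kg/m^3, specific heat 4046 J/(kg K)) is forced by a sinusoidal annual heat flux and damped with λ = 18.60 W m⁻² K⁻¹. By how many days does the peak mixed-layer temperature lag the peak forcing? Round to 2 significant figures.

Areal heat capacity C = ρ c_p D = 1028 × 4046 × 135.5 = 5.64×10^8 J/(m²·K).
ω = 2π / 3.15×10^7 s = 1.99×10^-7 s⁻¹.
Phase lag φ = arctan(Cω/λ) = arctan(112/18.60) = 1.41 rad.
Time lag = φ / ω = 1.41 / 1.99×10^-7 = 7.06×10^6 s = 81.7 days.

82 days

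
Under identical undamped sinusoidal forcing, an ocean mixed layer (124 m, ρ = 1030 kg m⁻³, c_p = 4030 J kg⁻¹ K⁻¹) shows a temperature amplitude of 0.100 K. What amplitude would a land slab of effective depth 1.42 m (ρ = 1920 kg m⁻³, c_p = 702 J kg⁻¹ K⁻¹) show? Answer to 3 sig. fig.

C_ocean = 5.15×10^8 J/(m²·K); C_land = 1.91×10^6 J/(m²·K).
A ∝ 1/C ⇒ A_land = A_ocean × C_ocean/C_land = 0.100 × 269 = 26.9 K.

26.9 K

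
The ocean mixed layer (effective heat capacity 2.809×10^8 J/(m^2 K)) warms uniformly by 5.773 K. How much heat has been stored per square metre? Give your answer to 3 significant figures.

Areal heat capacity C = 2.809×10^8 J/(m^2 K) (given).
ΔQ = C ΔT = 2.81×10^8 × 5.773 = 1.62×10^9 J/m².

1.62×10^9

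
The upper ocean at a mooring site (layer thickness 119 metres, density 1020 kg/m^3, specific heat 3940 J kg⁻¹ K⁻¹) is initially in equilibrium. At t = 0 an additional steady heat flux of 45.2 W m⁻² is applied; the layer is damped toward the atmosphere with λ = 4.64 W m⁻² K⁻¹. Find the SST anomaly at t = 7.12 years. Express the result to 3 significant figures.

Areal heat capacity C = ρ c_p D = 1020 × 3940 × 119 = 4.78×10^8 J m⁻² K⁻¹.
τ = C / λ = 4.78×10^8 / 4.64 = 1.03×10^8 s.
Equilibrium anomaly ΔT_eq = F / λ = 45.2 / 4.64 = 9.74 K.
t = 7.12 years = 2.25×10^8 s, so t/τ = 2.18.
ΔT(t) = ΔT_eq (1 − e^(−t/τ)) = 9.74 × (1 − e^−2.18) = 8.64 K.

8.64 K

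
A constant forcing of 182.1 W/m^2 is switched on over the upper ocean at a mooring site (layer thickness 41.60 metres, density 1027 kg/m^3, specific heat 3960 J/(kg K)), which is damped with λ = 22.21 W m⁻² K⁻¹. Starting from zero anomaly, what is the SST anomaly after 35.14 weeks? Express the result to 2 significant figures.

Areal heat capacity C = ρ c_p D = 1027 × 3960 × 41.60 = 1.69×10^8 J/(m²·K).
τ = C / λ = 1.69×10^8 / 22.21 = 7.62×10^6 s.
Equilibrium anomaly ΔT_eq = F / λ = 182.1 / 22.21 = 8.20 K.
t = 35.14 weeks = 2.13×10^7 s, so t/τ = 2.79.
ΔT(t) = ΔT_eq (1 − e^(−t/τ)) = 8.20 × (1 − e^−2.79) = 7.70 K.

7.7 K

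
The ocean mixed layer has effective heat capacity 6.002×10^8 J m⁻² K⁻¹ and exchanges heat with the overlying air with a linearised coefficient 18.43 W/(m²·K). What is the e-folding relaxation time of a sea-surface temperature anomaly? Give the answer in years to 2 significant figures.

1.0 years

Areal heat capacity C = 6.002×10^8 J m⁻² K⁻¹ (given).
Relaxation time τ = C / λ = 6.00×10^8 / 18.43 = 3.26×10^7 s.
In years: 3.26×10^7 s / (3.156×10^7 s/year) = 1.03 years.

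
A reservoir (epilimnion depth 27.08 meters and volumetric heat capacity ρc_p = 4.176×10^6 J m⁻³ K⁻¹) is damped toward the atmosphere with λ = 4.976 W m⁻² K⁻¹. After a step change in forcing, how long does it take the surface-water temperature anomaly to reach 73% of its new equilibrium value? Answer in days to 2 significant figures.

Areal heat capacity C = ρc_p × D = 4.176×10^6 × 27.08 = 1.13×10^8 J/(m²·K).
τ = C / λ = 1.13×10^8 / 4.976 = 2.27×10^7 s.
Fraction reached: 1 − e^(−t/τ) = 0.73 ⇒ t = −τ ln(1 − 0.73) = τ × 1.31.
t = 2.98×10^7 s = 344 days.

340 days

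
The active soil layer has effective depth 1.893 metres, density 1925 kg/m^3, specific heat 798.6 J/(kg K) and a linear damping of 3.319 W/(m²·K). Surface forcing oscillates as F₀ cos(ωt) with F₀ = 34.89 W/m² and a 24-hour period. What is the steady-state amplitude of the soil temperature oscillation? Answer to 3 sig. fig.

Areal heat capacity C = ρ c_p D = 1925 × 798.6 × 1.893 = 2.91×10^6 J m⁻² K⁻¹.
Angular frequency ω = 2π / T = 2π / 86400 s = 7.27×10^-5 s⁻¹.
√((Cω)² + λ²) = √((212)² + 3.319²) = 212 W/(m²·K).
Amplitude A = F₀ / √((Cω)²+λ²) = 34.89 / 212 = 0.165 K.

0.165 K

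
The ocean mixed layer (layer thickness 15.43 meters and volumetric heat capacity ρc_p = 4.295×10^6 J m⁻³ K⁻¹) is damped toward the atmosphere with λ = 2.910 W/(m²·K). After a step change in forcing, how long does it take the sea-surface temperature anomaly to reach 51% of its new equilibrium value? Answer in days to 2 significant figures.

Areal heat capacity C = ρc_p × D = 4.295×10^6 × 15.43 = 6.63×10^7 J/(m²·K).
τ = C / λ = 6.63×10^7 / 2.910 = 2.28×10^7 s.
Fraction reached: 1 − e^(−t/τ) = 0.51 ⇒ t = −τ ln(1 − 0.51) = τ × 0.713.
t = 1.62×10^7 s = 188 days.

190 days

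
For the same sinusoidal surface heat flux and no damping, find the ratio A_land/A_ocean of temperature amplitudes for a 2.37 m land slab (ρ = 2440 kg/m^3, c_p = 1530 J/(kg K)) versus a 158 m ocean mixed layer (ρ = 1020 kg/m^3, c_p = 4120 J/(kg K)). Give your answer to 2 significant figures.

75

C_ocean = 1020 × 4120 × 158 = 6.64×10^8 J/(m²·K).
C_land = 2440 × 1530 × 2.37 = 8.85×10^6 J/(m²·K).
Undamped amplitude ∝ 1/C, so A_land/A_ocean = C_ocean/C_land = 75.0.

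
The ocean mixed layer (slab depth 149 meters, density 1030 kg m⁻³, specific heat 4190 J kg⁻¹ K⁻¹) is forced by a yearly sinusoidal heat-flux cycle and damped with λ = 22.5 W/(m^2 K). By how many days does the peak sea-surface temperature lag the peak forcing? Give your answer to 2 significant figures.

81 days

Areal heat capacity C = ρ c_p D = 1030 × 4190 × 149 = 6.43×10^8 J/(m^2 K).
ω = 2π / 3.15×10^7 s = 1.99×10^-7 s⁻¹.
Phase lag φ = arctan(Cω/λ) = arctan(128/22.5) = 1.40 rad.
Time lag = φ / ω = 1.40 / 1.99×10^-7 = 7.01×10^6 s = 81.2 days.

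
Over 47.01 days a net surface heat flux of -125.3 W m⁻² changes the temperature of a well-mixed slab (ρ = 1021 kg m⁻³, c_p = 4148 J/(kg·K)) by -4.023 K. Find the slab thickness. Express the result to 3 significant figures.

29.9 m

Heat input Q = F Δt = -125.3 × 4.06×10^6 s = -5.09×10^8 J/m².
Required areal heat capacity C = Q / ΔT = 1.27×10^8 J/(m²·K).
Depth D = C / (ρ c_p) = 1.27×10^8 / (1021 × 4148) = 29.9 m.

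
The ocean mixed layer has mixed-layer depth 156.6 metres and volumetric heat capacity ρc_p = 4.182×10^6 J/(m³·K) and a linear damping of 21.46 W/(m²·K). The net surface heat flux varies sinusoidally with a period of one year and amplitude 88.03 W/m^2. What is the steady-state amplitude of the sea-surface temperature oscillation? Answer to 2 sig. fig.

0.67 K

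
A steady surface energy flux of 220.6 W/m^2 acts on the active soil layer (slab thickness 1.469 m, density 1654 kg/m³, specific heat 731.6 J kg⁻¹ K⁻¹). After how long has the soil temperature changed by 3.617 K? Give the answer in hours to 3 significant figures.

8.10 hours

Areal heat capacity C = ρ c_p D = 1654 × 731.6 × 1.469 = 1.78×10^6 J/(m²·K).
Time required: Δt = C ΔT / F = 1.78×10^6 × 3.617 / 220.6 = 29100 s.
In hours: 29100 s / (3600 s/hour) = 8.10 hours.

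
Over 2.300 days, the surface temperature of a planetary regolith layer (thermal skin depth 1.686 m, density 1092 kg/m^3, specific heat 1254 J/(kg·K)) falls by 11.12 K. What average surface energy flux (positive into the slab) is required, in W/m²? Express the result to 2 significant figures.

Areal heat capacity C = ρ c_p D = 1092 × 1254 × 1.686 = 2.31×10^6 J m⁻² K⁻¹.
Required heat per unit area: Q = C ΔT = 2.31×10^6 × -11.12 = -2.57×10^7 J/m².
Flux F = Q / Δt = -2.57×10^7 / 1.99×10^5 s = -129 W/m².

-130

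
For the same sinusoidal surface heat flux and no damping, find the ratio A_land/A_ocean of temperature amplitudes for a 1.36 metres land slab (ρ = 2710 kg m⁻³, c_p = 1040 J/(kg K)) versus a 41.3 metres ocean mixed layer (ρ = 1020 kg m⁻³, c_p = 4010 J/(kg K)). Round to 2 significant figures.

C_ocean = 1020 × 4010 × 41.3 = 1.69×10^8 J/(m²·K).
C_land = 2710 × 1040 × 1.36 = 3.83×10^6 J/(m²·K).
Undamped amplitude ∝ 1/C, so A_land/A_ocean = C_ocean/C_land = 44.1.

44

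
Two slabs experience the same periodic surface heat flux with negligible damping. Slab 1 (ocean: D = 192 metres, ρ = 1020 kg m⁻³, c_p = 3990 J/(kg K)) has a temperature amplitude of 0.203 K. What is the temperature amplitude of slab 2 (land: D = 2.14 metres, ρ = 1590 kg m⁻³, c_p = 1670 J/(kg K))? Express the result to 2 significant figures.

28 K

C_ocean = 7.81×10^8 J/(m²·K); C_land = 5.68×10^6 J/(m²·K).
A ∝ 1/C ⇒ A_land = A_ocean × C_ocean/C_land = 0.203 × 138 = 27.9 K.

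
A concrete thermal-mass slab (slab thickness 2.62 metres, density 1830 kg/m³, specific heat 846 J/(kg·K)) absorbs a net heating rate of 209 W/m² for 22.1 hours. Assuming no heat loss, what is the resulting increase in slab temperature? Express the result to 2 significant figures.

4.1 K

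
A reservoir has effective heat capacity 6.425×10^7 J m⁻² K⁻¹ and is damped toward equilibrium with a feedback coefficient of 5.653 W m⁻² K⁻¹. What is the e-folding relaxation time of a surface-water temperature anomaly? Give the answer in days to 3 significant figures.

132 days

Areal heat capacity C = 6.425×10^7 J m⁻² K⁻¹ (given).
Relaxation time τ = C / λ = 6.42×10^7 / 5.653 = 1.14×10^7 s.
In days: 1.14×10^7 s / (86400 s/day) = 132 days.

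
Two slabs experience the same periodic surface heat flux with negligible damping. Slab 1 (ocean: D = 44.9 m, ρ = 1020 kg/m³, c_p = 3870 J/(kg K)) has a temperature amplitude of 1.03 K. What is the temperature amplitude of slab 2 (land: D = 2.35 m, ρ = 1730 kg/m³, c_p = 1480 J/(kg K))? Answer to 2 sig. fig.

30 K

C_ocean = 1.77×10^8 J/(m²·K); C_land = 6.02×10^6 J/(m²·K).
A ∝ 1/C ⇒ A_land = A_ocean × C_ocean/C_land = 1.03 × 29.5 = 30.3 K.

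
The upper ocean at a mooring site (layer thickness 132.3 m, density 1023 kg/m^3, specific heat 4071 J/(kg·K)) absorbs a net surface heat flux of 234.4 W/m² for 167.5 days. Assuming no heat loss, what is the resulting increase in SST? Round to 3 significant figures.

6.16 K

Areal heat capacity C = ρ c_p D = 1023 × 4071 × 132.3 = 5.51×10^8 J/(m²·K).
Net heat input Q = F Δt = 234.4 × (167.5 days × 86400 s/day) = 3.39×10^9 J/m².
ΔT = Q / C = 3.39×10^9 / 5.51×10^8 = 6.16 K.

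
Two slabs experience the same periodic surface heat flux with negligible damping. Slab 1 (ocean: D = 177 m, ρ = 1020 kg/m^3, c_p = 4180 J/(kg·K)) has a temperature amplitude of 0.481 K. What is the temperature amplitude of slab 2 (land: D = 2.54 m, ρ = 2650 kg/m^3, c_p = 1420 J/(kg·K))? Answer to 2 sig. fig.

38 K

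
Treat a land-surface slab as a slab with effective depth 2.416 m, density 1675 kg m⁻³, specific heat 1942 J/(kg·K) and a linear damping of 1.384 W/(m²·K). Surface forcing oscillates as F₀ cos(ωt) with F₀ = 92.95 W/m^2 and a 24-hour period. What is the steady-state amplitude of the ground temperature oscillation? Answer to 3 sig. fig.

Areal heat capacity C = ρ c_p D = 1675 × 1942 × 2.416 = 7.86×10^6 J/(m²·K).
Angular frequency ω = 2π / T = 2π / 86400 s = 7.27×10^-5 s⁻¹.
√((Cω)² + λ²) = √((572)² + 1.384²) = 572 W/(m²·K).
Amplitude A = F₀ / √((Cω)²+λ²) = 92.95 / 572 = 0.163 K.

0.163 K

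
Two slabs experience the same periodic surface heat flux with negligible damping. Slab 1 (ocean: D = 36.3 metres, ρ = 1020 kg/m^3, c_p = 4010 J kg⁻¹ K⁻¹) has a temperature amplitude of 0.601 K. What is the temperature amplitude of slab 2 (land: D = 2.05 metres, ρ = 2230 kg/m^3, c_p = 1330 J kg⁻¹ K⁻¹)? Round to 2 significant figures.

C_ocean = 1.48×10^8 J/(m²·K); C_land = 6.08×10^6 J/(m²·K).
A ∝ 1/C ⇒ A_land = A_ocean × C_ocean/C_land = 0.601 × 24.4 = 14.7 K.

15 K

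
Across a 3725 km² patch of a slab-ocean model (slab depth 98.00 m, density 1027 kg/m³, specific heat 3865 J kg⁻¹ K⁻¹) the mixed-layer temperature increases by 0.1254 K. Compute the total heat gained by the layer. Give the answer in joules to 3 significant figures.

Areal heat capacity C = ρ c_p D = 1027 × 3865 × 98.00 = 3.89×10^8 J m⁻² K⁻¹.
Heat per unit area: q = C ΔT = 3.89×10^8 × 0.1254 = 4.88×10^7 J/m².
Total heat: Q = q × A = 4.88×10^7 × (3725 × 10⁶ m²) = 1.82×10^17 J.

1.82×10^17 J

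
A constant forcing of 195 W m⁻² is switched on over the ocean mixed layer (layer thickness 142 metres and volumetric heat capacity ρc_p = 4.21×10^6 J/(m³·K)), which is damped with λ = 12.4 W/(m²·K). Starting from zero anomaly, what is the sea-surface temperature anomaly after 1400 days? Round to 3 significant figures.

Areal heat capacity C = ρc_p × D = 4.21×10^6 × 142 = 5.98×10^8 J/(m²·K).
τ = C / λ = 5.98×10^8 / 12.4 = 4.82×10^7 s.
Equilibrium anomaly ΔT_eq = F / λ = 195 / 12.4 = 15.7 K.
t = 1400 days = 1.21×10^8 s, so t/τ = 2.51.
ΔT(t) = ΔT_eq (1 − e^(−t/τ)) = 15.7 × (1 − e^−2.51) = 14.4 K.

14.4 K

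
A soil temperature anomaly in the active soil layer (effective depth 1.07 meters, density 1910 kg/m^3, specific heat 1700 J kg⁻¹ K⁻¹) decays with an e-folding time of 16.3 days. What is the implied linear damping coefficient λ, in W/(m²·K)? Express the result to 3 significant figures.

2.47

Areal heat capacity C = ρ c_p D = 1910 × 1700 × 1.07 = 3.47×10^6 J m⁻² K⁻¹.
τ = 16.3 days = 1.41×10^6 s.
λ = C / τ = 3.47×10^6 / 1.41×10^6 = 2.47 W/(m²·K).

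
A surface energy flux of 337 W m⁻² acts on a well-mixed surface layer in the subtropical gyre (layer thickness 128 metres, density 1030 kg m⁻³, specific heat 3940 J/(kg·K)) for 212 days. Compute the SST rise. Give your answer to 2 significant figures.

12 K

Areal heat capacity C = ρ c_p D = 1030 × 3940 × 128 = 5.19×10^8 J/(m²·K).
Net heat input Q = F Δt = 337 × (212 days × 86400 s/day) = 6.17×10^9 J/m².
ΔT = Q / C = 6.17×10^9 / 5.19×10^8 = 11.9 K.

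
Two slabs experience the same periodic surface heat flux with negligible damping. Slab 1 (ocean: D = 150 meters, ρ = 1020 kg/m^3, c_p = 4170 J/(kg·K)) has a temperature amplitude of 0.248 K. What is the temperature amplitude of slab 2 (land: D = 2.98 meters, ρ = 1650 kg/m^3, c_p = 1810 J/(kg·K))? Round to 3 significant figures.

C_ocean = 6.38×10^8 J/(m²·K); C_land = 8.90×10^6 J/(m²·K).
A ∝ 1/C ⇒ A_land = A_ocean × C_ocean/C_land = 0.248 × 71.7 = 17.8 K.

17.8 K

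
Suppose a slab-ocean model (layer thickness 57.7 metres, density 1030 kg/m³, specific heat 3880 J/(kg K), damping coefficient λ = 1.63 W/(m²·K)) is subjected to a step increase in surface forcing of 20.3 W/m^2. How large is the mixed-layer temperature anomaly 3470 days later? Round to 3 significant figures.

11.0 K

Areal heat capacity C = ρ c_p D = 1030 × 3880 × 57.7 = 2.31×10^8 J/(m²·K).
τ = C / λ = 2.31×10^8 / 1.63 = 1.41×10^8 s.
Equilibrium anomaly ΔT_eq = F / λ = 20.3 / 1.63 = 12.5 K.
t = 3470 days = 3.00×10^8 s, so t/τ = 2.12.
ΔT(t) = ΔT_eq (1 − e^(−t/τ)) = 12.5 × (1 − e^−2.12) = 11.0 K.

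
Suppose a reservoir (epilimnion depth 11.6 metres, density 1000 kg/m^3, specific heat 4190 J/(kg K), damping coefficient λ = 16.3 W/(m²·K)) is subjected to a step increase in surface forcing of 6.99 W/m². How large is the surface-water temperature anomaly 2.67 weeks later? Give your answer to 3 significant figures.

0.179 K

Areal heat capacity C = ρ c_p D = 1000 × 4190 × 11.6 = 4.86×10^7 J m⁻² K⁻¹.
τ = C / λ = 4.86×10^7 / 16.3 = 2.98×10^6 s.
Equilibrium anomaly ΔT_eq = F / λ = 6.99 / 16.3 = 0.429 K.
t = 2.67 weeks = 1.61×10^6 s, so t/τ = 0.542.
ΔT(t) = ΔT_eq (1 − e^(−t/τ)) = 0.429 × (1 − e^−0.542) = 0.179 K.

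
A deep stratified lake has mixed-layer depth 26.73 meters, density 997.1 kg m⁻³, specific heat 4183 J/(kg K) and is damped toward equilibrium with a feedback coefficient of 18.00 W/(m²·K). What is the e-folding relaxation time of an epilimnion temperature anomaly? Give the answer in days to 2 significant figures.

Areal heat capacity C = ρ c_p D = 997.1 × 4183 × 26.73 = 1.11×10^8 J/(m^2 K).
Relaxation time τ = C / λ = 1.11×10^8 / 18.00 = 6.19×10^6 s.
In days: 6.19×10^6 s / (86400 s/day) = 71.7 days.

72 days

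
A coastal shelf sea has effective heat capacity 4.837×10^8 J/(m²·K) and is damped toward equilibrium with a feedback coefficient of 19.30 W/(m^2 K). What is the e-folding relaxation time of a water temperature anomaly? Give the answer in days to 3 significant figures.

Areal heat capacity C = 4.837×10^8 J/(m²·K) (given).
Relaxation time τ = C / λ = 4.84×10^8 / 19.30 = 2.51×10^7 s.
In days: 2.51×10^7 s / (86400 s/day) = 290 days.

290 days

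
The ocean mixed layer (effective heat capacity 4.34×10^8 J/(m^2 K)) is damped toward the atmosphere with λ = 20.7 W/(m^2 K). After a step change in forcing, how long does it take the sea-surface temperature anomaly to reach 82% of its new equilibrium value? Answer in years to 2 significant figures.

1.1 years

Areal heat capacity C = 4.34×10^8 J/(m^2 K) (given).
τ = C / λ = 4.34×10^8 / 20.7 = 2.10×10^7 s.
Fraction reached: 1 − e^(−t/τ) = 0.82 ⇒ t = −τ ln(1 − 0.82) = τ × 1.71.
t = 3.60×10^7 s = 1.14 years.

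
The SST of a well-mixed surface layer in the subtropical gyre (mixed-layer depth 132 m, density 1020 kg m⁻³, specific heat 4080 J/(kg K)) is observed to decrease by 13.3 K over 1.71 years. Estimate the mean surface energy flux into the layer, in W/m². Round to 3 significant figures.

-135

Areal heat capacity C = ρ c_p D = 1020 × 4080 × 132 = 5.49×10^8 J/(m^2 K).
Required heat per unit area: Q = C ΔT = 5.49×10^8 × -13.3 = -7.31×10^9 J/m².
Flux F = Q / Δt = -7.31×10^9 / 5.40×10^7 s = -135 W/m².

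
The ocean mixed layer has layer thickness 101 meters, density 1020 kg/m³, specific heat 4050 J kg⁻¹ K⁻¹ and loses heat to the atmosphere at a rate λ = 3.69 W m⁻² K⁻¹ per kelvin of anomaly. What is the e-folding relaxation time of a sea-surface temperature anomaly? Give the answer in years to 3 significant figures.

3.58 years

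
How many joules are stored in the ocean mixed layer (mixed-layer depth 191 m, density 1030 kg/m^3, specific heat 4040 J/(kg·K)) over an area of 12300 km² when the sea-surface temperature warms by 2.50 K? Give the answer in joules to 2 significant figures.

2.4×10^19 J

Areal heat capacity C = ρ c_p D = 1030 × 4040 × 191 = 7.95×10^8 J m⁻² K⁻¹.
Heat per unit area: q = C ΔT = 7.95×10^8 × 2.50 = 1.99×10^9 J/m².
Total heat: Q = q × A = 1.99×10^9 × (12300 × 10⁶ m²) = 2.44×10^19 J.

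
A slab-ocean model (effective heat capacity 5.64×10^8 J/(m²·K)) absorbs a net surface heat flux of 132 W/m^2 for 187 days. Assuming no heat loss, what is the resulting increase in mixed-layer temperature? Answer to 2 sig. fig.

Areal heat capacity C = 5.64×10^8 J/(m²·K) (given).
Net heat input Q = F Δt = 132 × (187 days × 86400 s/day) = 2.13×10^9 J/m².
ΔT = Q / C = 2.13×10^9 / 5.64×10^8 = 3.78 K.

3.8 K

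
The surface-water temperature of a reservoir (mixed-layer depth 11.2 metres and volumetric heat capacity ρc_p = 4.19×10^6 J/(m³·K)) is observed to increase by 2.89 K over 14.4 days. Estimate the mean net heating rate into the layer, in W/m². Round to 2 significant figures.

110

Areal heat capacity C = ρc_p × D = 4.19×10^6 × 11.2 = 4.69×10^7 J m⁻² K⁻¹.
Required heat per unit area: Q = C ΔT = 4.69×10^7 × 2.89 = 1.36×10^8 J/m².
Flux F = Q / Δt = 1.36×10^8 / 1.24×10^6 s = 109 W/m².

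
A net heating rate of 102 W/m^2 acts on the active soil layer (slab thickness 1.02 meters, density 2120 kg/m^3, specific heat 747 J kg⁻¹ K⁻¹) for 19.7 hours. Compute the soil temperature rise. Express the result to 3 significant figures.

Areal heat capacity C = ρ c_p D = 2120 × 747 × 1.02 = 1.62×10^6 J/(m²·K).
Net heat input Q = F Δt = 102 × (19.7 hours × 3600 s/hour) = 7.23×10^6 J/m².
ΔT = Q / C = 7.23×10^6 / 1.62×10^6 = 4.48 K.

4.48 K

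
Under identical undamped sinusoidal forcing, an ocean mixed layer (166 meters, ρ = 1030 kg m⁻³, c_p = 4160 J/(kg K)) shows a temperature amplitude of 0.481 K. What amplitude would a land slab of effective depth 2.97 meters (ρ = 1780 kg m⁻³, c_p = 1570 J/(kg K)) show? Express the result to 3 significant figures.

C_ocean = 7.11×10^8 J/(m²·K); C_land = 8.30×10^6 J/(m²·K).
A ∝ 1/C ⇒ A_land = A_ocean × C_ocean/C_land = 0.481 × 85.7 = 41.2 K.

41.2 K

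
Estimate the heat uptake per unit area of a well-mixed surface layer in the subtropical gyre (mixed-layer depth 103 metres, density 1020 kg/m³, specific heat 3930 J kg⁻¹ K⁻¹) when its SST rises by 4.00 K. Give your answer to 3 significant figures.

1.65×10^9

Areal heat capacity C = ρ c_p D = 1020 × 3930 × 103 = 4.13×10^8 J/(m^2 K).
ΔQ = C ΔT = 4.13×10^8 × 4.00 = 1.65×10^9 J/m².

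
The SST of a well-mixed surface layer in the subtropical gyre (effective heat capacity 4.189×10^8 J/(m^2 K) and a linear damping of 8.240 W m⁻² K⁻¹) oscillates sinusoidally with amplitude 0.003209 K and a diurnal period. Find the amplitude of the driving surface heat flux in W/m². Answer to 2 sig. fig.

98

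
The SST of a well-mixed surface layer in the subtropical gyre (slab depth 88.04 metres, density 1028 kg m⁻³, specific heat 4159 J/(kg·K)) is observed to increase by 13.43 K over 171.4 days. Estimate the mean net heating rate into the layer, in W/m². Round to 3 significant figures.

Areal heat capacity C = ρ c_p D = 1028 × 4159 × 88.04 = 3.76×10^8 J/(m²·K).
Required heat per unit area: Q = C ΔT = 3.76×10^8 × 13.43 = 5.06×10^9 J/m².
Flux F = Q / Δt = 5.06×10^9 / 1.48×10^7 s = 341 W/m².

341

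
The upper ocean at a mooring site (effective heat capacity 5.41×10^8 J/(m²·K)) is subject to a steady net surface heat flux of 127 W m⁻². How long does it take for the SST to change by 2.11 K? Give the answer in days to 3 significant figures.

Areal heat capacity C = 5.41×10^8 J/(m²·K) (given).
Time required: Δt = C ΔT / F = 5.41×10^8 × 2.11 / 127 = 8.99×10^6 s.
In days: 8.99×10^6 s / (86400 s/day) = 104 days.

104 days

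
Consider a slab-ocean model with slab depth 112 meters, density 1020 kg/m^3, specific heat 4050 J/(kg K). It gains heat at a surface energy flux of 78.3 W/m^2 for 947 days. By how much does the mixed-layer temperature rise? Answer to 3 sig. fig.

Areal heat capacity C = ρ c_p D = 1020 × 4050 × 112 = 4.63×10^8 J/(m²·K).
Net heat input Q = F Δt = 78.3 × (947 days × 86400 s/day) = 6.41×10^9 J/m².
ΔT = Q / C = 6.41×10^9 / 4.63×10^8 = 13.8 K.

13.8 K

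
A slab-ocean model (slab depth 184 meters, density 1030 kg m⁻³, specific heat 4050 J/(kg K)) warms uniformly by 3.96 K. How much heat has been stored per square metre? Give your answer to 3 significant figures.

Areal heat capacity C = ρ c_p D = 1030 × 4050 × 184 = 7.68×10^8 J m⁻² K⁻¹.
ΔQ = C ΔT = 7.68×10^8 × 3.96 = 3.04×10^9 J/m².

3.04×10^9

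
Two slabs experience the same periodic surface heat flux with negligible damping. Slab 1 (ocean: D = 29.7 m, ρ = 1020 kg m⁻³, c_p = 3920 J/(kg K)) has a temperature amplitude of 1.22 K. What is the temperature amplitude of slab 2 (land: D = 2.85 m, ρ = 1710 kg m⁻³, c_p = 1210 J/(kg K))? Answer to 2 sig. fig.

C_ocean = 1.19×10^8 J/(m²·K); C_land = 5.90×10^6 J/(m²·K).
A ∝ 1/C ⇒ A_land = A_ocean × C_ocean/C_land = 1.22 × 20.1 = 24.6 K.

25 K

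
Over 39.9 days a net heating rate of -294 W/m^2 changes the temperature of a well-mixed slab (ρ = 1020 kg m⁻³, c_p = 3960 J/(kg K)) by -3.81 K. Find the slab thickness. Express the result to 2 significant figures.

66 m

Heat input Q = F Δt = -294 × 3.45×10^6 s = -1.01×10^9 J/m².
Required areal heat capacity C = Q / ΔT = 2.66×10^8 J/(m²·K).
Depth D = C / (ρ c_p) = 2.66×10^8 / (1020 × 3960) = 65.9 m.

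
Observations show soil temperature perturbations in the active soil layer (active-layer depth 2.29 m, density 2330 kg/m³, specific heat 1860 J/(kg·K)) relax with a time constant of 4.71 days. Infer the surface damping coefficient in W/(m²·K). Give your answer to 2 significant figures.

Areal heat capacity C = ρ c_p D = 2330 × 1860 × 2.29 = 9.92×10^6 J m⁻² K⁻¹.
τ = 4.71 days = 4.07×10^5 s.
λ = C / τ = 9.92×10^6 / 4.07×10^5 = 24.4 W/(m²·K).

24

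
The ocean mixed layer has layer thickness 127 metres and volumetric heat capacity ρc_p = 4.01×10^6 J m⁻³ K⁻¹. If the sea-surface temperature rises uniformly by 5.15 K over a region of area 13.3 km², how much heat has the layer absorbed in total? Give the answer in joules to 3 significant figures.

3.49×10^16 J

Areal heat capacity C = ρc_p × D = 4.01×10^6 × 127 = 5.09×10^8 J m⁻² K⁻¹.
Heat per unit area: q = C ΔT = 5.09×10^8 × 5.15 = 2.62×10^9 J/m².
Total heat: Q = q × A = 2.62×10^9 × (13.3 × 10⁶ m²) = 3.49×10^16 J.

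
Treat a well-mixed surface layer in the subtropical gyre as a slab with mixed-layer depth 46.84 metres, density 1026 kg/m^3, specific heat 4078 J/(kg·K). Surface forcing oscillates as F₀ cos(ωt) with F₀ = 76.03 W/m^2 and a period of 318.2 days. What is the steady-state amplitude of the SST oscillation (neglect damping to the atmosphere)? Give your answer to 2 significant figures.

Areal heat capacity C = ρ c_p D = 1026 × 4078 × 46.84 = 1.96×10^8 J/(m^2 K).
Angular frequency ω = 2π / T = 2π / 2.75×10^7 s = 2.29×10^-7 s⁻¹.
Cω = 1.96×10^8 × 2.29×10^-7 = 44.8 W/(m²·K).
Amplitude A = F₀ / (Cω) = 76.03 / 44.8 = 1.70 K.

1.7 K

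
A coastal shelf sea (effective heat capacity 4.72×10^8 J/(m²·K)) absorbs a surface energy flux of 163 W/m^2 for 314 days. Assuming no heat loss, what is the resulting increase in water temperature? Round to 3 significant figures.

9.37 K

Areal heat capacity C = 4.72×10^8 J/(m²·K) (given).
Net heat input Q = F Δt = 163 × (314 days × 86400 s/day) = 4.42×10^9 J/m².
ΔT = Q / C = 4.42×10^9 / 4.72×10^8 = 9.37 K.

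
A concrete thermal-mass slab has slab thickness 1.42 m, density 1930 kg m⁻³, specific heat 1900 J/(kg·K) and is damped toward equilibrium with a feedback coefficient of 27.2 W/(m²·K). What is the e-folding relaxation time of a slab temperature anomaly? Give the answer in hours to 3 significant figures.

Areal heat capacity C = ρ c_p D = 1930 × 1900 × 1.42 = 5.21×10^6 J/(m^2 K).
Relaxation time τ = C / λ = 5.21×10^6 / 27.2 = 1.91×10^5 s.
In hours: 1.91×10^5 s / (3600 s/hour) = 53.2 hours.

53.2 hours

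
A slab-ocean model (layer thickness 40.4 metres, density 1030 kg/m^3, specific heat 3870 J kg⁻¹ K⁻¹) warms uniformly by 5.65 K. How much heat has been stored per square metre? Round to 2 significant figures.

9.1×10^8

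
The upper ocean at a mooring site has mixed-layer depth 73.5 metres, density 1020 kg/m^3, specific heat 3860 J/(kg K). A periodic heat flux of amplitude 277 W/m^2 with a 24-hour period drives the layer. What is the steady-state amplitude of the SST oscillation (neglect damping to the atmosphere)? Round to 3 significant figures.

0.0132 K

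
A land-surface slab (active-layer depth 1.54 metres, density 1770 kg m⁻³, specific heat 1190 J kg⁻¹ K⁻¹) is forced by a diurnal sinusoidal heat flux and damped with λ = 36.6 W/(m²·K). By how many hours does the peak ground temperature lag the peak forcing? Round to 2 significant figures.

Areal heat capacity C = ρ c_p D = 1770 × 1190 × 1.54 = 3.24×10^6 J/(m²·K).
ω = 2π / 86400 s = 7.27×10^-5 s⁻¹.
Phase lag φ = arctan(Cω/λ) = arctan(236/36.6) = 1.42 rad.
Time lag = φ / ω = 1.42 / 7.27×10^-5 = 19500 s = 5.41 hours.

5.4 hours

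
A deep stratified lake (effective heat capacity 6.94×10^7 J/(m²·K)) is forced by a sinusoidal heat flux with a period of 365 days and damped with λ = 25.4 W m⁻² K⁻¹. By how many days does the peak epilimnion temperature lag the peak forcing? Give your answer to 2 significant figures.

Areal heat capacity C = 6.94×10^7 J/(m²·K) (given).
ω = 2π / 3.15×10^7 s = 1.99×10^-7 s⁻¹.
Phase lag φ = arctan(Cω/λ) = arctan(13.8/25.4) = 0.499 rad.
Time lag = φ / ω = 0.499 / 1.99×10^-7 = 2.50×10^6 s = 29.0 days.

29 days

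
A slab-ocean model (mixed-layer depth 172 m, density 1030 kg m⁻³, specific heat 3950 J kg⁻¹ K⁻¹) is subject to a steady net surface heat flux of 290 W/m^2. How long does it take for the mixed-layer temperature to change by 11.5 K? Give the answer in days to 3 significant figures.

Areal heat capacity C = ρ c_p D = 1030 × 3950 × 172 = 7.00×10^8 J/(m²·K).
Time required: Δt = C ΔT / F = 7.00×10^8 × 11.5 / 290 = 2.77×10^7 s.
In days: 2.77×10^7 s / (86400 s/day) = 321 days.

321 days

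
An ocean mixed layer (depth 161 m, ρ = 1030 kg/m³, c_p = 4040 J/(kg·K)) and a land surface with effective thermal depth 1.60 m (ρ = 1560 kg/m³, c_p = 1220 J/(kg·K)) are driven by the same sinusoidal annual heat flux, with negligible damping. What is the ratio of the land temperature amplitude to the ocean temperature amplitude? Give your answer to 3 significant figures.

220

C_ocean = 1030 × 4040 × 161 = 6.70×10^8 J/(m²·K).
C_land = 1560 × 1220 × 1.60 = 3.05×10^6 J/(m²·K).
Undamped amplitude ∝ 1/C, so A_land/A_ocean = C_ocean/C_land = 220.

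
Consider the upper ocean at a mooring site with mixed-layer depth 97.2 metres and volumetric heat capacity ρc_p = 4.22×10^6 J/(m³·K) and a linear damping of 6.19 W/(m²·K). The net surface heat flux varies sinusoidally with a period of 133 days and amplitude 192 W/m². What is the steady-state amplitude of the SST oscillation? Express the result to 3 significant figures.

Areal heat capacity C = ρc_p × D = 4.22×10^6 × 97.2 = 4.10×10^8 J m⁻² K⁻¹.
Angular frequency ω = 2π / T = 2π / 1.15×10^7 s = 5.47×10^-7 s⁻¹.
√((Cω)² + λ²) = √((224)² + 6.19²) = 224 W/(m²·K).
Amplitude A = F₀ / √((Cω)²+λ²) = 192 / 224 = 0.856 K.

0.856 K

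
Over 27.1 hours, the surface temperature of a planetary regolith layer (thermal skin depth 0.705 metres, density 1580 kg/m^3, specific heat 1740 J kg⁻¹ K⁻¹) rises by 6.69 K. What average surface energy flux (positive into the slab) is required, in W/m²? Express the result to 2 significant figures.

Areal heat capacity C = ρ c_p D = 1580 × 1740 × 0.705 = 1.94×10^6 J m⁻² K⁻¹.
Required heat per unit area: Q = C ΔT = 1.94×10^6 × 6.69 = 1.30×10^7 J/m².
Flux F = Q / Δt = 1.30×10^7 / 97600 s = 133 W/m².

130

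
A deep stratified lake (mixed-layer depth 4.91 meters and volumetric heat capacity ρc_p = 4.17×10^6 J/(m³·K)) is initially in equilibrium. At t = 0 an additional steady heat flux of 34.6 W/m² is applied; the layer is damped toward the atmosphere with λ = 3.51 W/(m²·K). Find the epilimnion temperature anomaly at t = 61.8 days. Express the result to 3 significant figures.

Areal heat capacity C = ρc_p × D = 4.17×10^6 × 4.91 = 2.05×10^7 J/(m²·K).
τ = C / λ = 2.05×10^7 / 3.51 = 5.83×10^6 s.
Equilibrium anomaly ΔT_eq = F / λ = 34.6 / 3.51 = 9.86 K.
t = 61.8 days = 5.34×10^6 s, so t/τ = 0.915.
ΔT(t) = ΔT_eq (1 − e^(−t/τ)) = 9.86 × (1 − e^−0.915) = 5.91 K.

5.91 K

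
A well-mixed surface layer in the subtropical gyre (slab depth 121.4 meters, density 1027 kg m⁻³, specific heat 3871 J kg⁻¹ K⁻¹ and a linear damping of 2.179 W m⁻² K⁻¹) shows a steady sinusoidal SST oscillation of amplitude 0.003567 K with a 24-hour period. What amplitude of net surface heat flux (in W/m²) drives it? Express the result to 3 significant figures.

125

Areal heat capacity C = ρ c_p D = 1027 × 3871 × 121.4 = 4.83×10^8 J/(m²·K).
ω = 2π / 86400 s = 7.27×10^-5 s⁻¹.
√((Cω)² + λ²) = √((35100)² + 2.179²) = 35100 W/(m²·K).
F₀ = A × √((Cω)²+λ²) = 0.003567 × 35100 = 125 W/m².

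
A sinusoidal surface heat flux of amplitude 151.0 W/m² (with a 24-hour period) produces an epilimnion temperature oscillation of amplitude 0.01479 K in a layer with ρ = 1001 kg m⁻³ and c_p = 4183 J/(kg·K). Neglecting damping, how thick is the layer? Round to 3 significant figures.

33.5 m

ω = 2π / 86400 s = 7.27×10^-5 s⁻¹.
Required C = F₀ / (A ω) = 151.0 / (0.01479 × 7.27×10^-5) = 1.40×10^8 J/(m²·K).
D = C / (ρ c_p) = 1.40×10^8 / (1001 × 4183) = 33.5 m.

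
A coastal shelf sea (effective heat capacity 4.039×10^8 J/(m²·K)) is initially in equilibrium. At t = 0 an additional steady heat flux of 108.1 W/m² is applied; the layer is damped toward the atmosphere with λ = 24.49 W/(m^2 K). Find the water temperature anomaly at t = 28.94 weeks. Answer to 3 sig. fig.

2.89 K

Areal heat capacity C = 4.039×10^8 J/(m²·K) (given).
τ = C / λ = 4.04×10^8 / 24.49 = 1.65×10^7 s.
Equilibrium anomaly ΔT_eq = F / λ = 108.1 / 24.49 = 4.41 K.
t = 28.94 weeks = 1.75×10^7 s, so t/τ = 1.06.
ΔT(t) = ΔT_eq (1 − e^(−t/τ)) = 4.41 × (1 − e^−1.06) = 2.89 K.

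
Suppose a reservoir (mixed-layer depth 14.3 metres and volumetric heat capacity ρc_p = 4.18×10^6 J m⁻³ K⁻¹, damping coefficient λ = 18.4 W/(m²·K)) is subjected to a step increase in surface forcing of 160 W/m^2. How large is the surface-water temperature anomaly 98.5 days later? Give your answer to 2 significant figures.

8.1 K

Areal heat capacity C = ρc_p × D = 4.18×10^6 × 14.3 = 5.98×10^7 J m⁻² K⁻¹.
τ = C / λ = 5.98×10^7 / 18.4 = 3.25×10^6 s.
Equilibrium anomaly ΔT_eq = F / λ = 160 / 18.4 = 8.70 K.
t = 98.5 days = 8.51×10^6 s, so t/τ = 2.62.
ΔT(t) = ΔT_eq (1 − e^(−t/τ)) = 8.70 × (1 − e^−2.62) = 8.06 K.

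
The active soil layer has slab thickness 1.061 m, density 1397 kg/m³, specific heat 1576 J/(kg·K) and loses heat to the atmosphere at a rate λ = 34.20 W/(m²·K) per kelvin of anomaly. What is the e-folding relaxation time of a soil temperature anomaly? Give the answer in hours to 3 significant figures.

19.0 hours

Areal heat capacity C = ρ c_p D = 1397 × 1576 × 1.061 = 2.34×10^6 J/(m²·K).
Relaxation time τ = C / λ = 2.34×10^6 / 34.20 = 68300 s.
In hours: 68300 s / (3600 s/hour) = 19.0 hours.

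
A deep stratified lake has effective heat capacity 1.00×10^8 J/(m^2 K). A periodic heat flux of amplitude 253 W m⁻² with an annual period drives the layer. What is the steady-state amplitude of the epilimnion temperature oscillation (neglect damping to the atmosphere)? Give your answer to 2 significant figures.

13 K

Areal heat capacity C = 1.00×10^8 J/(m^2 K) (given).
Angular frequency ω = 2π / T = 2π / 3.15×10^7 s = 1.99×10^-7 s⁻¹.
Cω = 1.00×10^8 × 1.99×10^-7 = 19.9 W/(m²·K).
Amplitude A = F₀ / (Cω) = 253 / 19.9 = 12.7 K.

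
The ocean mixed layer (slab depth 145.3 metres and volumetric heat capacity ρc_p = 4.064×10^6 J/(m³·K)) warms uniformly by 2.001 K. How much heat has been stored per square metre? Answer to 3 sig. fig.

1.18×10^9

Areal heat capacity C = ρc_p × D = 4.064×10^6 × 145.3 = 5.90×10^8 J/(m²·K).
ΔQ = C ΔT = 5.90×10^8 × 2.001 = 1.18×10^9 J/m².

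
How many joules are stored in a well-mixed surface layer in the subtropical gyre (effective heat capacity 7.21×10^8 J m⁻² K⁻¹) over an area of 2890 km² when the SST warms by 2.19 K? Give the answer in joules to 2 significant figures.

Areal heat capacity C = 7.21×10^8 J m⁻² K⁻¹ (given).
Heat per unit area: q = C ΔT = 7.21×10^8 × 2.19 = 1.58×10^9 J/m².
Total heat: Q = q × A = 1.58×10^9 × (2890 × 10⁶ m²) = 4.56×10^18 J.

4.6×10^18 J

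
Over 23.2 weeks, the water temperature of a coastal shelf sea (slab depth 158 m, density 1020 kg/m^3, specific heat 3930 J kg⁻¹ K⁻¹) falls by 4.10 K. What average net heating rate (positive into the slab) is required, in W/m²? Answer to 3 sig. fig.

-185

Areal heat capacity C = ρ c_p D = 1020 × 3930 × 158 = 6.33×10^8 J/(m²·K).
Required heat per unit area: Q = C ΔT = 6.33×10^8 × -4.10 = -2.60×10^9 J/m².
Flux F = Q / Δt = -2.60×10^9 / 1.40×10^7 s = -185 W/m².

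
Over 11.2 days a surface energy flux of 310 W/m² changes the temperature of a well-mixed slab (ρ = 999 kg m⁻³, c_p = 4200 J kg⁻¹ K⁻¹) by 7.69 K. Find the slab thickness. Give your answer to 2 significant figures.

Heat input Q = F Δt = 310 × 9.68×10^5 s = 3.00×10^8 J/m².
Required areal heat capacity C = Q / ΔT = 3.90×10^7 J/(m²·K).
Depth D = C / (ρ c_p) = 3.90×10^7 / (999 × 4200) = 9.30 m.

9.3 m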